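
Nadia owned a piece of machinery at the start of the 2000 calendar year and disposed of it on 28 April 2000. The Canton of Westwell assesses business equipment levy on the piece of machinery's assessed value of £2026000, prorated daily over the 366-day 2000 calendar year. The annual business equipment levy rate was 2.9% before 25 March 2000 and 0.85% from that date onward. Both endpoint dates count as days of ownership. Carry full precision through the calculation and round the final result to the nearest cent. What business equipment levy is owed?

1 January – 24 March 2000: 84 days at 2.9% → £2026000 × 2.9% × 84/366 = £13484.5246
25 March – 28 April 2000: 35 days at 0.85% → £2026000 × 0.85% × 35/366 = £1646.8169
Total = £15131.3415

£15131.34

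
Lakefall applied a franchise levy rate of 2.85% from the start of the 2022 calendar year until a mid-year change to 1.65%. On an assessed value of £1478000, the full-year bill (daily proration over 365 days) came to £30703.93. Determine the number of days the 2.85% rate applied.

Let d = days at the first rate; then 365 − d days at the second rate.
£1478000 × [2.85%·d + 1.65%·(365−d)] / 365 = £30703.93
Solving gives d = 130, so the new rate took effect on 11 May 2022.

130 days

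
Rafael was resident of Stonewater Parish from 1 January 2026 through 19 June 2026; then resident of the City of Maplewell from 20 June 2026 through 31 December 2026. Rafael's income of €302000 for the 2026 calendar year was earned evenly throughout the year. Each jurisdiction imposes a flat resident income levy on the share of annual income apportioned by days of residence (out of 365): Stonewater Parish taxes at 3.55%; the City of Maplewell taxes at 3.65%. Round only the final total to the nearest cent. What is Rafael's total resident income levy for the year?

Stonewater Parish, 1 January – 19 June 2026: 170 days → €302000 × 3.55% × 170/365 = €4993.3425
The City of Maplewell, 20 June – 31 December 2026: 195 days → €302000 × 3.65% × 195/365 = €5889.0000
Total = €10882.3425

€10882.34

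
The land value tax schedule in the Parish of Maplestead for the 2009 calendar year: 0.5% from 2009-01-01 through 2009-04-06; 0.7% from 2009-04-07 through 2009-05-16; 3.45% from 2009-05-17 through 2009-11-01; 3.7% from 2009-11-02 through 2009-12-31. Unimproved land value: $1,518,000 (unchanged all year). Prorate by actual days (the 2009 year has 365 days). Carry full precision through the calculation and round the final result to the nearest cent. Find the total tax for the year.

2009-01-01 to 2009-04-06: 96 days at 0.5% → $1,518,000 × 0.5% × 96/365 = $1,996.2740
2009-04-07 to 2009-05-16: 40 days at 0.7% → $1,518,000 × 0.7% × 40/365 = $1,164.4932
2009-05-17 to 2009-11-01: 169 days at 3.45% → $1,518,000 × 3.45% × 169/365 = $24,248.4904
2009-11-02 to 2009-12-31: 60 days at 3.7% → $1,518,000 × 3.7% × 60/365 = $9,232.7671
Total = $36,642.0247

$36,642.02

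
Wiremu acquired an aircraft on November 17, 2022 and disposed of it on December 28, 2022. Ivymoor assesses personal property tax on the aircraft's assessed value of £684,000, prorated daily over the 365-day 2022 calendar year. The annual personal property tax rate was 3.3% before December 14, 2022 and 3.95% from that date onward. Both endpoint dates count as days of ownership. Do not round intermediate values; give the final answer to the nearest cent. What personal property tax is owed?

£2,780.04

November 17 – December 13, 2022: 27 days at 3.3% → £684,000 × 3.3% × 27/365 = £1,669.7096
December 14 – December 28, 2022: 15 days at 3.95% → £684,000 × 3.95% × 15/365 = £1,110.3288
Total = £2,780.0384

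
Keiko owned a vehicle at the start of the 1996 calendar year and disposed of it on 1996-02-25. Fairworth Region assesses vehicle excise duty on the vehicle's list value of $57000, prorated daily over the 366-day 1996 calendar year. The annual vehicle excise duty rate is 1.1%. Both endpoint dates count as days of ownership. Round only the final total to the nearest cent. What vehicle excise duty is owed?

$95.93

Days held (1996-01-01 to 1996-02-25): 56 out of 366
Tax = $57000 × 1.1% × 56/366 = $95.9344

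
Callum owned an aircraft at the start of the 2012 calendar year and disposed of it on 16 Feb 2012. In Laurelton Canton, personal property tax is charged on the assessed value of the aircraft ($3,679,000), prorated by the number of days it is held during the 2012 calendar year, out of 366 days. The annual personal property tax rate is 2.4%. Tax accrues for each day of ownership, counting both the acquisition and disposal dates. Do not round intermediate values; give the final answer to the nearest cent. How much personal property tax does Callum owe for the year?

Days held (1 Jan – 16 Feb 2012): 47 out of 366
Tax = $3,679,000 × 2.4% × 47/366 = $11,338.5574

$11,338.56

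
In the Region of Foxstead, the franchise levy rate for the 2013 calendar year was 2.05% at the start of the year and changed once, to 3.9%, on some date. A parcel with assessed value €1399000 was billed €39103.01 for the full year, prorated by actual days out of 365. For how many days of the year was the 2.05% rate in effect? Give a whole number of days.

218 days

Let d = days at the first rate; then 365 − d days at the second rate.
€1399000 × [2.05%·d + 3.9%·(365−d)] / 365 = €39103.01
Solving gives d = 218, so the new rate took effect on 7 Aug 2013.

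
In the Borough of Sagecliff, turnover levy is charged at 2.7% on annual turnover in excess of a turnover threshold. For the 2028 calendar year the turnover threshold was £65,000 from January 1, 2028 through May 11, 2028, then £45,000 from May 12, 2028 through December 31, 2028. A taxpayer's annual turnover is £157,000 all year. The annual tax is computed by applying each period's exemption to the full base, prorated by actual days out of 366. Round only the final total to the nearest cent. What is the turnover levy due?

January 1 – May 11, 2028: 132 days, exemption £65,000 → (£157,000 − £65,000) × 2.7% × 132/366 = £895.8689
May 12 – December 31, 2028: 234 days, exemption £45,000 → (£157,000 − £45,000) × 2.7% × 234/366 = £1,933.3770
Total = £2,829.2459

£2,829.25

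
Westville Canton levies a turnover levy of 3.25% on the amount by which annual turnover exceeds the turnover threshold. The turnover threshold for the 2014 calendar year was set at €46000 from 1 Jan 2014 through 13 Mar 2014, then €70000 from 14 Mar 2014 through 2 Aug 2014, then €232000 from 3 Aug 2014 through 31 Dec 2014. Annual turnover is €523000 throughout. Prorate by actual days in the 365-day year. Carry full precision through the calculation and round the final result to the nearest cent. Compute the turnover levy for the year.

1 Jan – 13 Mar 2014: 72 days, exemption €46000 → (€523000 − €46000) × 3.25% × 72/365 = €3058.0274
14 Mar – 2 Aug 2014: 142 days, exemption €70000 → (€523000 − €70000) × 3.25% × 142/365 = €5727.6575
3 Aug – 31 Dec 2014: 151 days, exemption €232000 → (€523000 − €232000) × 3.25% × 151/365 = €3912.5548
Total = €12698.2397

€12698.24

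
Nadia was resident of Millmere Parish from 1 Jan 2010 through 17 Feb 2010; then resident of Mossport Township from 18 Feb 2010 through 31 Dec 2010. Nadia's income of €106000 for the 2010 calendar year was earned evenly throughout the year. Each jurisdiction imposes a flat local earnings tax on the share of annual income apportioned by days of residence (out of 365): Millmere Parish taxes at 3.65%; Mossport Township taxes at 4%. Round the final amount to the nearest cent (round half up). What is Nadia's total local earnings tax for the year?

€4191.21

Millmere Parish, 1 Jan – 17 Feb 2010: 48 days → €106000 × 3.65% × 48/365 = €508.8000
Mossport Township, 18 Feb – 31 Dec 2010: 317 days → €106000 × 4% × 317/365 = €3682.4110
Total = €4191.2110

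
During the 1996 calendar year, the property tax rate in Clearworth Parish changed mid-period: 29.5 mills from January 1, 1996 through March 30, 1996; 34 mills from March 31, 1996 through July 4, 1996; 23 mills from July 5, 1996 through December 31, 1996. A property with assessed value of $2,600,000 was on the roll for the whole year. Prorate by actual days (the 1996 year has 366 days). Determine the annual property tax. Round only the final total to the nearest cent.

January 1 – March 30, 1996: 90 days at 29.5 mills → $2,600,000 × 2.95% × 90/366 = $18,860.6557
March 31 – July 4, 1996: 96 days at 34 mills → $2,600,000 × 3.4% × 96/366 = $23,186.8852
July 5 – December 31, 1996: 180 days at 23 mills → $2,600,000 × 2.3% × 180/366 = $29,409.8361
Total = $71,457.3770

$71,457.38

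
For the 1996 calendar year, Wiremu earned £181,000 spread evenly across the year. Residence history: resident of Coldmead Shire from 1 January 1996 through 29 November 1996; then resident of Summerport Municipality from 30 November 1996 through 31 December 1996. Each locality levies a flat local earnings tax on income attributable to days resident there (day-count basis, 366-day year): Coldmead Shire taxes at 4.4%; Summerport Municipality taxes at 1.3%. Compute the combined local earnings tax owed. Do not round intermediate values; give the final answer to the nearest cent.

Coldmead Shire, 1 January – 29 November 1996: 334 days → £181,000 × 4.4% × 334/366 = £7,267.6940
Summerport Municipality, 30 November – 31 December 1996: 32 days → £181,000 × 1.3% × 32/366 = £205.7268
Total = £7,473.4208

£7,473.42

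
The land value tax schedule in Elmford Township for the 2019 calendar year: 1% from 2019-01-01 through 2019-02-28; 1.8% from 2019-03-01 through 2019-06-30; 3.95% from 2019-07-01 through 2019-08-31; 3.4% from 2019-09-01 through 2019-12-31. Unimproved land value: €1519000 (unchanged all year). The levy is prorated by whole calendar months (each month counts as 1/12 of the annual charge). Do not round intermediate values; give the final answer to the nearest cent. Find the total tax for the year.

€38861.08

2019-01-01 to 2019-02-28: 2 months at 1% → €1519000 × 1% × 2/12 = €2531.6667
2019-03-01 to 2019-06-30: 4 months at 1.8% → €1519000 × 1.8% × 4/12 = €9114.0000
2019-07-01 to 2019-08-31: 2 months at 3.95% → €1519000 × 3.95% × 2/12 = €10000.0833
2019-09-01 to 2019-12-31: 4 months at 3.4% → €1519000 × 3.4% × 4/12 = €17215.3333
Total = €38861.0833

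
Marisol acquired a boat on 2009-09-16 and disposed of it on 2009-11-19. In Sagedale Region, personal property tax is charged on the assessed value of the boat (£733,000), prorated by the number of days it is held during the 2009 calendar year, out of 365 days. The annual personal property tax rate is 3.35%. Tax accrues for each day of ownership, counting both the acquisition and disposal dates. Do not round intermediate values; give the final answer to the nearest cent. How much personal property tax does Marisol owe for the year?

Days held (2009-09-16 to 2009-11-19): 65 out of 365
Tax = £733,000 × 3.35% × 65/365 = £4,372.8973

£4,372.90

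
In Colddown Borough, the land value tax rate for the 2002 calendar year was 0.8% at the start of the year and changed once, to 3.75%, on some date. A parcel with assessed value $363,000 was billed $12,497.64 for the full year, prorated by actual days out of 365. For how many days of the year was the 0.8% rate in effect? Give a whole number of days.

Let d = days at the first rate; then 365 − d days at the second rate.
$363,000 × [0.8%·d + 3.75%·(365−d)] / 365 = $12,497.64
Solving gives d = 38, so the new rate took effect on February 8, 2002.

38 days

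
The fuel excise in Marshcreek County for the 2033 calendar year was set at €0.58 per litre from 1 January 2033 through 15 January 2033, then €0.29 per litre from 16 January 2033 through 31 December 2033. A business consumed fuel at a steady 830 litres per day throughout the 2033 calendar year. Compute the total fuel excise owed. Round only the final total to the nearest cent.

€91,466.00

1 January – 15 January 2033: 15 days × 830 litres/day = 12,450 litres at €0.58/litre → €7,221.00
16 January – 31 December 2033: 350 days × 830 litres/day = 290,500 litres at €0.29/litre → €84,245.00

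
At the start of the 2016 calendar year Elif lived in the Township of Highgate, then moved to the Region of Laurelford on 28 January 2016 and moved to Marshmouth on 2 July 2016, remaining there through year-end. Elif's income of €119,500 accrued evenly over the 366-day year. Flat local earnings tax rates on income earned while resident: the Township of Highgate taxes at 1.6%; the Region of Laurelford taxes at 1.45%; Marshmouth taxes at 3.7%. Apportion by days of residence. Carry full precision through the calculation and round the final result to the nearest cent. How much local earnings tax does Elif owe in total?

€3,090.35

The Township of Highgate, 1 January – 27 January 2016: 27 days → €119,500 × 1.6% × 27/366 = €141.0492
The Region of Laurelford, 28 January – 1 July 2016: 156 days → €119,500 × 1.45% × 156/366 = €738.5492
Marshmouth, 2 July – 31 December 2016: 183 days → €119,500 × 3.7% × 183/366 = €2,210.7500
Total = €3,090.3484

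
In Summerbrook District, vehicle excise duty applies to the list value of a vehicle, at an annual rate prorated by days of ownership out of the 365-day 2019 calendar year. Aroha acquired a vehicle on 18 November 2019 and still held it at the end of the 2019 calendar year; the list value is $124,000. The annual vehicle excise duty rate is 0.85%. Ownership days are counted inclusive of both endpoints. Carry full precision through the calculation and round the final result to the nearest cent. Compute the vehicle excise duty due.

Days held (18 November – 31 December 2019): 44 out of 365
Tax = $124,000 × 0.85% × 44/365 = $127.0575

$127.06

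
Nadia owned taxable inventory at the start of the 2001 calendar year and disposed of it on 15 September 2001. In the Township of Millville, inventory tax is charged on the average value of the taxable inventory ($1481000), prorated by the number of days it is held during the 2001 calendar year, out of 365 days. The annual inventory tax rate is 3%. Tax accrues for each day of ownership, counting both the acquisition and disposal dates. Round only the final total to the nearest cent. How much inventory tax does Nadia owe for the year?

$31405.32

Days held (1 January – 15 September 2001): 258 out of 365
Tax = $1481000 × 3% × 258/365 = $31405.3151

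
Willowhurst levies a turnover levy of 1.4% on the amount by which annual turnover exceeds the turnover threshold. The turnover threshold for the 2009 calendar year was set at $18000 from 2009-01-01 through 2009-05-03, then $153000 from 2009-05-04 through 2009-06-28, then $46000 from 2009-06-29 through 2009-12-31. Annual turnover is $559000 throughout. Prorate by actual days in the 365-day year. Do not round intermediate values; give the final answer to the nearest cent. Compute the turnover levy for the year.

$7084.27

2009-01-01 to 2009-05-03: 123 days, exemption $18000 → ($559000 − $18000) × 1.4% × 123/365 = $2552.3342
2009-05-04 to 2009-06-28: 56 days, exemption $153000 → ($559000 − $153000) × 1.4% × 56/365 = $872.0658
2009-06-29 to 2009-12-31: 186 days, exemption $46000 → ($559000 − $46000) × 1.4% × 186/365 = $3659.8685
Total = $7084.2685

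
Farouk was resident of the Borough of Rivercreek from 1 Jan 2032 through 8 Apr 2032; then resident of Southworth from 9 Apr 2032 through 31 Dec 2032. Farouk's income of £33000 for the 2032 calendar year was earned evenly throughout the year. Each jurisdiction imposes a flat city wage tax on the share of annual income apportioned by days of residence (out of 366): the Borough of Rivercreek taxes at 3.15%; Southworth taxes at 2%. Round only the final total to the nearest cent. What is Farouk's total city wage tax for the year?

The Borough of Rivercreek, 1 Jan – 8 Apr 2032: 99 days → £33000 × 3.15% × 99/366 = £281.1762
Southworth, 9 Apr – 31 Dec 2032: 267 days → £33000 × 2% × 267/366 = £481.4754
Total = £762.6516

£762.65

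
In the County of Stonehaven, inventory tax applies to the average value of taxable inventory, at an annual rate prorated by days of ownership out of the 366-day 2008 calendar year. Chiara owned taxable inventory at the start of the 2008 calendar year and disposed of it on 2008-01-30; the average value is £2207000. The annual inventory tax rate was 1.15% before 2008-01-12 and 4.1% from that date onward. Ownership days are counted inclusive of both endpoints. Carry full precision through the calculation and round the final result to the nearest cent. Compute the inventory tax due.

£5460.21

2008-01-01 to 2008-01-11: 11 days at 1.15% → £2207000 × 1.15% × 11/366 = £762.8019
2008-01-12 to 2008-01-30: 19 days at 4.1% → £2207000 × 4.1% × 19/366 = £4697.4126
Total = £5460.2145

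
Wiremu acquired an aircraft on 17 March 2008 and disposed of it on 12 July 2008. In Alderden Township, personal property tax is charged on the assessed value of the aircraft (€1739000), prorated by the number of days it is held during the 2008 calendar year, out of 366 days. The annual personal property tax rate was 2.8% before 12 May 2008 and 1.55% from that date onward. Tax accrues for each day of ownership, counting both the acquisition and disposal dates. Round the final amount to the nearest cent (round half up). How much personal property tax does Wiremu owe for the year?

17 March – 11 May 2008: 56 days at 2.8% → €1739000 × 2.8% × 56/366 = €7450.1421
12 May – 12 July 2008: 62 days at 1.55% → €1739000 × 1.55% × 62/366 = €4566.0628
Total = €12016.2049

€12016.20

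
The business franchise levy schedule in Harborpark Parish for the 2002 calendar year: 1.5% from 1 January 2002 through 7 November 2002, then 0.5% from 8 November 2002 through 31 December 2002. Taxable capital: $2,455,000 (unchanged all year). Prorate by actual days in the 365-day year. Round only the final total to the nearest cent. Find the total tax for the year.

$33,192.95

1 January – 7 November 2002: 311 days at 1.5% → $2,455,000 × 1.5% × 311/365 = $31,376.9178
8 November – 31 December 2002: 54 days at 0.5% → $2,455,000 × 0.5% × 54/365 = $1,816.0274
Total = $33,192.9452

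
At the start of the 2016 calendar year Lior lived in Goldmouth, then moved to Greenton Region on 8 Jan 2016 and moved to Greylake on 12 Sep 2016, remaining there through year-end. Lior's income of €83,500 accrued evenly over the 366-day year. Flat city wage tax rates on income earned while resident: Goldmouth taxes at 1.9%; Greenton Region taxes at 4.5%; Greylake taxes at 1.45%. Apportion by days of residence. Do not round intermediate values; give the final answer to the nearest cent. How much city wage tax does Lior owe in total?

Goldmouth, 1 Jan – 7 Jan 2016: 7 days → €83,500 × 1.9% × 7/366 = €30.3429
Greenton Region, 8 Jan – 11 Sep 2016: 248 days → €83,500 × 4.5% × 248/366 = €2,546.0656
Greylake, 12 Sep – 31 Dec 2016: 111 days → €83,500 × 1.45% × 111/366 = €367.1947
Total = €2,943.6031

€2,943.60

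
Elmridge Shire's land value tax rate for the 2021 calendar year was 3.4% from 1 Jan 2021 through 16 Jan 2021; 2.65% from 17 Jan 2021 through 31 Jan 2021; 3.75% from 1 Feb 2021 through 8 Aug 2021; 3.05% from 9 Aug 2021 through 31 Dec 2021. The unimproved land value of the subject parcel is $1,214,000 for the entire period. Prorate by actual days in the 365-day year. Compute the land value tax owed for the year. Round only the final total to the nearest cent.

1 Jan – 16 Jan 2021: 16 days at 3.4% → $1,214,000 × 3.4% × 16/365 = $1,809.3589
17 Jan – 31 Jan 2021: 15 days at 2.65% → $1,214,000 × 2.65% × 15/365 = $1,322.0959
1 Feb – 8 Aug 2021: 189 days at 3.75% → $1,214,000 × 3.75% × 189/365 = $23,573.2192
9 Aug – 31 Dec 2021: 145 days at 3.05% → $1,214,000 × 3.05% × 145/365 = $14,709.3562
Total = $41,414.0301

$41,414.03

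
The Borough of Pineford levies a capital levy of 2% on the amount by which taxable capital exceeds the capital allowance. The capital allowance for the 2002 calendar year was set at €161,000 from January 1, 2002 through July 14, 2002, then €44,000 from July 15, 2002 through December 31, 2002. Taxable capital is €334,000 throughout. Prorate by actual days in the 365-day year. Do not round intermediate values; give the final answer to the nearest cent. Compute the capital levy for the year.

January 1 – July 14, 2002: 195 days, exemption €161,000 → (€334,000 − €161,000) × 2% × 195/365 = €1,848.4932
July 15 – December 31, 2002: 170 days, exemption €44,000 → (€334,000 − €44,000) × 2% × 170/365 = €2,701.3699
Total = €4,549.8630

€4,549.86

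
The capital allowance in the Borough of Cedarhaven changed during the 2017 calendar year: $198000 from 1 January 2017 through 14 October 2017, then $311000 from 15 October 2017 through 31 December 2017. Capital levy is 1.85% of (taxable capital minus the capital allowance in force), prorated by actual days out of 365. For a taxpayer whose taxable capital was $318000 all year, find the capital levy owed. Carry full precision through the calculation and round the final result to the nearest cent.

$1773.26

1 January – 14 October 2017: 287 days, exemption $198000 → ($318000 − $198000) × 1.85% × 287/365 = $1745.5890
15 October – 31 December 2017: 78 days, exemption $311000 → ($318000 − $311000) × 1.85% × 78/365 = $27.6740
Total = $1773.2630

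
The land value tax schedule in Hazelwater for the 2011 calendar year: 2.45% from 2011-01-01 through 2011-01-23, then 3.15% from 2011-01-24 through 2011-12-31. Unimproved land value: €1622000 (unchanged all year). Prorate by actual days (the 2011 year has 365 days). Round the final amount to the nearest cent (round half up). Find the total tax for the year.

2011-01-01 to 2011-01-23: 23 days at 2.45% → €1622000 × 2.45% × 23/365 = €2504.1014
2011-01-24 to 2011-12-31: 342 days at 3.15% → €1622000 × 3.15% × 342/365 = €47873.4411
Total = €50377.5425

€50377.54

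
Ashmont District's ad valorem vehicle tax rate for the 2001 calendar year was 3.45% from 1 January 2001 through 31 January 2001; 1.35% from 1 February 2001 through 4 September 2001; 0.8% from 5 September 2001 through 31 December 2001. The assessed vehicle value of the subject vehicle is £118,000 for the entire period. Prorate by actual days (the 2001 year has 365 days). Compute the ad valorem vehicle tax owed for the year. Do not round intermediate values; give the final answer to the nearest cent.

1 January – 31 January 2001: 31 days at 3.45% → £118,000 × 3.45% × 31/365 = £345.7562
1 February – 4 September 2001: 216 days at 1.35% → £118,000 × 1.35% × 216/365 = £942.7068
5 September – 31 December 2001: 118 days at 0.8% → £118,000 × 0.8% × 118/365 = £305.1836
Total = £1,593.6466

£1,593.65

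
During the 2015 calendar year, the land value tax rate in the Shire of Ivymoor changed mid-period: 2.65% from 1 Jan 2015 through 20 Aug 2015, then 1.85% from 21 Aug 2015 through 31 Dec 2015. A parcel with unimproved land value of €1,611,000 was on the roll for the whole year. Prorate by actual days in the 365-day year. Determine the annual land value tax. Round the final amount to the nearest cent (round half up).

1 Jan – 20 Aug 2015: 232 days at 2.65% → €1,611,000 × 2.65% × 232/365 = €27,135.4192
21 Aug – 31 Dec 2015: 133 days at 1.85% → €1,611,000 × 1.85% × 133/365 = €10,859.9055
Total = €37,995.3247

€37,995.32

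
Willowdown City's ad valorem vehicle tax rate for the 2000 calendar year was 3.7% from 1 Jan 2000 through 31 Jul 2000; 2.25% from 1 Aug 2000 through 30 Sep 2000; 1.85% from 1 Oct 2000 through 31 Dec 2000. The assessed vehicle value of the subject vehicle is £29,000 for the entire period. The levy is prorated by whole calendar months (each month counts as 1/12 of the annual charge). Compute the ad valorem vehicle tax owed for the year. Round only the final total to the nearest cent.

£868.79

1 Jan – 31 Jul 2000: 7 months at 3.7% → £29,000 × 3.7% × 7/12 = £625.9167
1 Aug – 30 Sep 2000: 2 months at 2.25% → £29,000 × 2.25% × 2/12 = £108.7500
1 Oct – 31 Dec 2000: 3 months at 1.85% → £29,000 × 1.85% × 3/12 = £134.1250
Total = £868.7917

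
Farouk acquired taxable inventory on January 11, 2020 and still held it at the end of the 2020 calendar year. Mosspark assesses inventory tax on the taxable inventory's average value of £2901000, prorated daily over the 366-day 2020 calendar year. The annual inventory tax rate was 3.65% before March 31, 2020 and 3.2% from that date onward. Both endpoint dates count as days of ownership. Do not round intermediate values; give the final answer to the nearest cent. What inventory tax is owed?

£93149.05

January 11 – March 30, 2020: 80 days at 3.65% → £2901000 × 3.65% × 80/366 = £23144.5902
March 31 – December 31, 2020: 276 days at 3.2% → £2901000 × 3.2% × 276/366 = £70004.4590
Total = £93149.0492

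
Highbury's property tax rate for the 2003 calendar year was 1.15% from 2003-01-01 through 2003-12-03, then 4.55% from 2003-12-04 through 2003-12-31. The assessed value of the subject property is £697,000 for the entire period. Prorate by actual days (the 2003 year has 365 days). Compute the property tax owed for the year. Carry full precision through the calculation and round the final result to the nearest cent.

2003-01-01 to 2003-12-03: 337 days at 1.15% → £697,000 × 1.15% × 337/365 = £7,400.6123
2003-12-04 to 2003-12-31: 28 days at 4.55% → £697,000 × 4.55% × 28/365 = £2,432.8164
Total = £9,833.4288

£9,833.43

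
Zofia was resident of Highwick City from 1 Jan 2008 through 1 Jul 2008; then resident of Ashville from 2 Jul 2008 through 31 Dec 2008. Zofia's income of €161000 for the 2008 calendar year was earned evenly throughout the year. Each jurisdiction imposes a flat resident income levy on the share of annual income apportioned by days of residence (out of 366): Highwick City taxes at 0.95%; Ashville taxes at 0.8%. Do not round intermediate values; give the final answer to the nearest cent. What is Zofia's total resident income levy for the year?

Highwick City, 1 Jan – 1 Jul 2008: 183 days → €161000 × 0.95% × 183/366 = €764.7500
Ashville, 2 Jul – 31 Dec 2008: 183 days → €161000 × 0.8% × 183/366 = €644.0000
Total = €1408.7500

€1408.75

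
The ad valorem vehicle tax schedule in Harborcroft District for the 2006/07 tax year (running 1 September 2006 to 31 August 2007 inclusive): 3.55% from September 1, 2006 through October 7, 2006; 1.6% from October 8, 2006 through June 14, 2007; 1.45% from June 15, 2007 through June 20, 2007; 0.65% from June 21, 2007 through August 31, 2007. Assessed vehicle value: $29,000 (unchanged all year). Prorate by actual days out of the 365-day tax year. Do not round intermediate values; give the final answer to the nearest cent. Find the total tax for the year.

September 1 – October 7, 2006: 37 days at 3.55% → $29,000 × 3.55% × 37/365 = $104.3603
October 8, 2006 – June 14, 2007: 250 days at 1.6% → $29,000 × 1.6% × 250/365 = $317.8082
June 15 – June 20, 2007: 6 days at 1.45% → $29,000 × 1.45% × 6/365 = $6.9123
June 21 – August 31, 2007: 72 days at 0.65% → $29,000 × 0.65% × 72/365 = $37.1836
Total = $466.2644

$466.26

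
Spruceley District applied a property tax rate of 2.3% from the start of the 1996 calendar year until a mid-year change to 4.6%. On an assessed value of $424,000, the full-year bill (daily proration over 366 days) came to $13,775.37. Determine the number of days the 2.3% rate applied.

Let d = days at the first rate; then 366 − d days at the second rate.
$424,000 × [2.3%·d + 4.6%·(366−d)] / 366 = $13,775.37
Solving gives d = 215, so the new rate took effect on 3 August 1996.

215 days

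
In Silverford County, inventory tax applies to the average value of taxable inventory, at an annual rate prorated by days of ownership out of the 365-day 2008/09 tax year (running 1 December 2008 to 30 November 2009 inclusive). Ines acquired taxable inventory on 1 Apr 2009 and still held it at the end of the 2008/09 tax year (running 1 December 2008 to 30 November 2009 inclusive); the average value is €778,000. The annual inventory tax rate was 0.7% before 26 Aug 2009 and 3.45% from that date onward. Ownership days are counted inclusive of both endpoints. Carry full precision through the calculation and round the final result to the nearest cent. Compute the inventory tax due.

€9,326.41

1 Apr – 25 Aug 2009: 147 days at 0.7% → €778,000 × 0.7% × 147/365 = €2,193.3205
26 Aug – 30 Nov 2009: 97 days at 3.45% → €778,000 × 3.45% × 97/365 = €7,133.0877
Total = €9,326.4082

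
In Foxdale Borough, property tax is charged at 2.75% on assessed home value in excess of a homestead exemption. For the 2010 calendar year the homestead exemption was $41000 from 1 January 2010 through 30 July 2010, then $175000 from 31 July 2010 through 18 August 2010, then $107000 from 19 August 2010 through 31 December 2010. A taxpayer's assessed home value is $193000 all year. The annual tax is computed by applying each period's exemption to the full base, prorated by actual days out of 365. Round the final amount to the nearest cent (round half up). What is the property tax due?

1 January – 30 July 2010: 211 days, exemption $41000 → ($193000 − $41000) × 2.75% × 211/365 = $2416.3836
31 July – 18 August 2010: 19 days, exemption $175000 → ($193000 − $175000) × 2.75% × 19/365 = $25.7671
19 August – 31 December 2010: 135 days, exemption $107000 → ($193000 − $107000) × 2.75% × 135/365 = $874.7260
Total = $3316.8767

$3316.88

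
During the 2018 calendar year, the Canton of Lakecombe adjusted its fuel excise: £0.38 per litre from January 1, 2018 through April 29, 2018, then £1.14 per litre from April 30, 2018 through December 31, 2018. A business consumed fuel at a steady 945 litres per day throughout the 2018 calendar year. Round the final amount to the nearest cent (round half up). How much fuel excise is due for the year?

January 1 – April 29, 2018: 119 days × 945 litres/day = 112,455 litres at £0.38/litre → £42,732.90
April 30 – December 31, 2018: 246 days × 945 litres/day = 232,470 litres at £1.14/litre → £265,015.80

£307,748.70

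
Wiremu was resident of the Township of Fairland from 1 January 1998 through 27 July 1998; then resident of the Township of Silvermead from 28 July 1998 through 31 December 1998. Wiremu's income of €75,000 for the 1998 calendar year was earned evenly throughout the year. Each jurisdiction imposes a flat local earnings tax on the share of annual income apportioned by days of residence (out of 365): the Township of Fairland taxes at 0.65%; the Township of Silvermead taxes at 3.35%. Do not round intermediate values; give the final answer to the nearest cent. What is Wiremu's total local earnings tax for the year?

The Township of Fairland, 1 January – 27 July 1998: 208 days → €75,000 × 0.65% × 208/365 = €277.8082
The Township of Silvermead, 28 July – 31 December 1998: 157 days → €75,000 × 3.35% × 157/365 = €1,080.7192
Total = €1,358.5274

€1,358.53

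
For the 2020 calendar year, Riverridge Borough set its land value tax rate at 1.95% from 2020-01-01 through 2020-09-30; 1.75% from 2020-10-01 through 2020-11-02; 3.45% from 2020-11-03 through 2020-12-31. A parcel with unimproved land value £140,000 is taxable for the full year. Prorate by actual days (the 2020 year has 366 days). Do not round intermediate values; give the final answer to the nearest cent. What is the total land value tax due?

2020-01-01 to 2020-09-30: 274 days at 1.95% → £140,000 × 1.95% × 274/366 = £2,043.7705
2020-10-01 to 2020-11-02: 33 days at 1.75% → £140,000 × 1.75% × 33/366 = £220.9016
2020-11-03 to 2020-12-31: 59 days at 3.45% → £140,000 × 3.45% × 59/366 = £778.6066
Total = £3,043.2787

£3,043.28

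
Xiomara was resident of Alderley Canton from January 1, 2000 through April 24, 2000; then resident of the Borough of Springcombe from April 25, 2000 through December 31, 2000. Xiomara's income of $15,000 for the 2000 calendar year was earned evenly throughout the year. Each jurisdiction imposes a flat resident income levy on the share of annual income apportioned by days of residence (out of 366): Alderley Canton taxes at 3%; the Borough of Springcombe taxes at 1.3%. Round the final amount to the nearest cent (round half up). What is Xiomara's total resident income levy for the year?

$275.12

Alderley Canton, January 1 – April 24, 2000: 115 days → $15,000 × 3% × 115/366 = $141.3934
The Borough of Springcombe, April 25 – December 31, 2000: 251 days → $15,000 × 1.3% × 251/366 = $133.7295
Total = $275.1230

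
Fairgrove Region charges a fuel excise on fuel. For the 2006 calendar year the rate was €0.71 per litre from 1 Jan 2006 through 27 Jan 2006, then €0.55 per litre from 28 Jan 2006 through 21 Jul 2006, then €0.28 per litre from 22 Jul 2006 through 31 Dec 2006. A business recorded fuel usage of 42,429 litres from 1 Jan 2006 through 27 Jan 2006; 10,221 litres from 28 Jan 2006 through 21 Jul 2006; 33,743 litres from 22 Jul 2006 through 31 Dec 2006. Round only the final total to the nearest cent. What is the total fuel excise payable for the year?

1 Jan – 27 Jan 2006: 42,429 litres at €0.71/litre → €30124.59
28 Jan – 21 Jul 2006: 10,221 litres at €0.55/litre → €5621.55
22 Jul – 31 Dec 2006: 33,743 litres at €0.28/litre → €9448.04

€45194.18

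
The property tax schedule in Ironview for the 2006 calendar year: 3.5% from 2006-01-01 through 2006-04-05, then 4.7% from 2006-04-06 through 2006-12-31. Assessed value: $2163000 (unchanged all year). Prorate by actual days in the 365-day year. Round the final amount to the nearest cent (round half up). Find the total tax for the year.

2006-01-01 to 2006-04-05: 95 days at 3.5% → $2163000 × 3.5% × 95/365 = $19704.0411
2006-04-06 to 2006-12-31: 270 days at 4.7% → $2163000 × 4.7% × 270/365 = $75201.2877
Total = $94905.3288

$94905.33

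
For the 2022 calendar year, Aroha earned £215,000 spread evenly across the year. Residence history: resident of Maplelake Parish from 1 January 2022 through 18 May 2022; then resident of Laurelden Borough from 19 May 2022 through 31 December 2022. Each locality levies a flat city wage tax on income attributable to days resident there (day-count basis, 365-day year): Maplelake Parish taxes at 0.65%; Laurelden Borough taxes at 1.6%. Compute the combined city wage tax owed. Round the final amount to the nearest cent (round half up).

Maplelake Parish, 1 January – 18 May 2022: 138 days → £215,000 × 0.65% × 138/365 = £528.3699
Laurelden Borough, 19 May – 31 December 2022: 227 days → £215,000 × 1.6% × 227/365 = £2,139.3973
Total = £2,667.7671

£2,667.77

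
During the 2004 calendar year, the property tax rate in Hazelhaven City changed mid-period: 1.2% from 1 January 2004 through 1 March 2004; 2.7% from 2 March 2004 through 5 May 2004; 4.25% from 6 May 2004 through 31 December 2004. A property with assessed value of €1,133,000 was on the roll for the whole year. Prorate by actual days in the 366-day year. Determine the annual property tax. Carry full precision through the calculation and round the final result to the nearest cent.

1 January – 1 March 2004: 61 days at 1.2% → €1,133,000 × 1.2% × 61/366 = €2,266.0000
2 March – 5 May 2004: 65 days at 2.7% → €1,133,000 × 2.7% × 65/366 = €5,432.8279
6 May – 31 December 2004: 240 days at 4.25% → €1,133,000 × 4.25% × 240/366 = €31,575.4098
Total = €39,274.2377

€39,274.24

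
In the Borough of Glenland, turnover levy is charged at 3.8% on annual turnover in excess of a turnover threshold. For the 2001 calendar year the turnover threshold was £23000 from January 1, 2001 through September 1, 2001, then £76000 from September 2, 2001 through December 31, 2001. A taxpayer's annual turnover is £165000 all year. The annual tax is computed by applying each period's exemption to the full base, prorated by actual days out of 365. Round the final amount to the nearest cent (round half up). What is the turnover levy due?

£4728.35

January 1 – September 1, 2001: 244 days, exemption £23000 → (£165000 − £23000) × 3.8% × 244/365 = £3607.1890
September 2 – December 31, 2001: 121 days, exemption £76000 → (£165000 − £76000) × 3.8% × 121/365 = £1121.1562
Total = £4728.3452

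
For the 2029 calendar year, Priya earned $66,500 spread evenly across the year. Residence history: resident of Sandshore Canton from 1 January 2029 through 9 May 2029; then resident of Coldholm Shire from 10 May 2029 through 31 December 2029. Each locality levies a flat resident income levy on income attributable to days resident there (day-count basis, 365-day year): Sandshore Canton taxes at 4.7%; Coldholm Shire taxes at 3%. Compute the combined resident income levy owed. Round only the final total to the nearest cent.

Sandshore Canton, 1 January – 9 May 2029: 129 days → $66,500 × 4.7% × 129/365 = $1,104.6288
Coldholm Shire, 10 May – 31 December 2029: 236 days → $66,500 × 3% × 236/365 = $1,289.9178
Total = $2,394.5466

$2,394.55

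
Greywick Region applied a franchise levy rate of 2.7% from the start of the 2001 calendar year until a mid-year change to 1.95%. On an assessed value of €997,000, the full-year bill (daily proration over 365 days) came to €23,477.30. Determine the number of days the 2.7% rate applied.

197 days

Let d = days at the first rate; then 365 − d days at the second rate.
€997,000 × [2.7%·d + 1.95%·(365−d)] / 365 = €23,477.30
Solving gives d = 197, so the new rate took effect on July 17, 2001.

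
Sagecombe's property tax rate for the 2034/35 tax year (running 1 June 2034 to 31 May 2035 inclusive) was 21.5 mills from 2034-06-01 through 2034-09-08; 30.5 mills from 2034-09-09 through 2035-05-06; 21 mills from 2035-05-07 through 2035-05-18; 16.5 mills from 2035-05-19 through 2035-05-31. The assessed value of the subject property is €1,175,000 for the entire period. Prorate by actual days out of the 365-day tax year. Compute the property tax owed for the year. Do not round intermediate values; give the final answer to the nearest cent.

2034-06-01 to 2034-09-08: 100 days at 21.5 mills → €1,175,000 × 2.15% × 100/365 = €6,921.2329
2034-09-09 to 2035-05-06: 240 days at 30.5 mills → €1,175,000 × 3.05% × 240/365 = €23,564.3836
2035-05-07 to 2035-05-18: 12 days at 21 mills → €1,175,000 × 2.1% × 12/365 = €811.2329
2035-05-19 to 2035-05-31: 13 days at 16.5 mills → €1,175,000 × 1.65% × 13/365 = €690.5137
Total = €31,987.3630

€31,987.36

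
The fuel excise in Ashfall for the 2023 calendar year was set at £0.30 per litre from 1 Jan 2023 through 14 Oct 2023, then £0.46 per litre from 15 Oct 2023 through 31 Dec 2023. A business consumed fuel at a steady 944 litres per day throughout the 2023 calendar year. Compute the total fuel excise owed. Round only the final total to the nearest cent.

1 Jan – 14 Oct 2023: 287 days × 944 litres/day = 270,928 litres at £0.30/litre → £81278.40
15 Oct – 31 Dec 2023: 78 days × 944 litres/day = 73,632 litres at £0.46/litre → £33870.72

£115149.12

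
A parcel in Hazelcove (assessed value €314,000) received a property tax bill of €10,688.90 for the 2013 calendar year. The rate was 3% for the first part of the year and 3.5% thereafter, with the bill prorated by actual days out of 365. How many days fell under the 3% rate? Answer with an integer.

Let d = days at the first rate; then 365 − d days at the second rate.
€314,000 × [3%·d + 3.5%·(365−d)] / 365 = €10,688.90
Solving gives d = 70, so the new rate took effect on March 12, 2013.

70 days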